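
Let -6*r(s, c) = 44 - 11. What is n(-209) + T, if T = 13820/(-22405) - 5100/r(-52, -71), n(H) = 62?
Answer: 48731838/49291 ≈ 988.66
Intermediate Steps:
r(s, c) = -11/2 (r(s, c) = -(44 - 11)/6 = -1/6*33 = -11/2)
T = 45675796/49291 (T = 13820/(-22405) - 5100/(-11/2) = 13820*(-1/22405) - 5100*(-2/11) = -2764/4481 + 10200/11 = 45675796/49291 ≈ 926.66)
n(-209) + T = 62 + 45675796/49291 = 48731838/49291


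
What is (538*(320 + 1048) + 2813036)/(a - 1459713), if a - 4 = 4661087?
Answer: 1774510/1600689 ≈ 1.1086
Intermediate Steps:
a = 4661091 (a = 4 + 4661087 = 4661091)
(538*(320 + 1048) + 2813036)/(a - 1459713) = (538*(320 + 1048) + 2813036)/(4661091 - 1459713) = (538*1368 + 2813036)/3201378 = (735984 + 2813036)*(1/3201378) = 3549020*(1/3201378) = 1774510/1600689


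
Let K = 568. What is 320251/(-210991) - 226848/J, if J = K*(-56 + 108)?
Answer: -1791306872/194744693 ≈ -9.1982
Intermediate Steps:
J = 29536 (J = 568*(-56 + 108) = 568*52 = 29536)
320251/(-210991) - 226848/J = 320251/(-210991) - 226848/29536 = 320251*(-1/210991) - 226848*1/29536 = -320251/210991 - 7089/923 = -1791306872/194744693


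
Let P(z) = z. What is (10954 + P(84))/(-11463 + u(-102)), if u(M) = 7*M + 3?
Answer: -5519/6087 ≈ -0.90669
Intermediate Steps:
u(M) = 3 + 7*M
(10954 + P(84))/(-11463 + u(-102)) = (10954 + 84)/(-11463 + (3 + 7*(-102))) = 11038/(-11463 + (3 - 714)) = 11038/(-11463 - 711) = 11038/(-12174) = 11038*(-1/12174) = -5519/6087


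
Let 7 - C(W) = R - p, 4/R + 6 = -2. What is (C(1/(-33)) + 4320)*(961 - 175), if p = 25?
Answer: 3421065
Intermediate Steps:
R = -1/2 (R = 4/(-6 - 2) = 4/(-8) = 4*(-1/8) = -1/2 ≈ -0.50000)
C(W) = 65/2 (C(W) = 7 - (-1/2 - 1*25) = 7 - (-1/2 - 25) = 7 - 1*(-51/2) = 7 + 51/2 = 65/2)
(C(1/(-33)) + 4320)*(961 - 175) = (65/2 + 4320)*(961 - 175) = (8705/2)*786 = 3421065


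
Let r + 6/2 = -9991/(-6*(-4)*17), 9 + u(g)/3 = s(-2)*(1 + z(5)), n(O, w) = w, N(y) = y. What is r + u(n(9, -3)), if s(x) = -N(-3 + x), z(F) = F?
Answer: 14489/408 ≈ 35.512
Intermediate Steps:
s(x) = 3 - x (s(x) = -(-3 + x) = 3 - x)
u(g) = 63 (u(g) = -27 + 3*((3 - 1*(-2))*(1 + 5)) = -27 + 3*((3 + 2)*6) = -27 + 3*(5*6) = -27 + 3*30 = -27 + 90 = 63)
r = -11215/408 (r = -3 - 9991/(-6*(-4)*17) = -3 - 9991/(24*17) = -3 - 9991/408 = -11215/408 ≈ -27.488)
r + u(n(9, -3)) = -11215/408 + 63 = 14489/408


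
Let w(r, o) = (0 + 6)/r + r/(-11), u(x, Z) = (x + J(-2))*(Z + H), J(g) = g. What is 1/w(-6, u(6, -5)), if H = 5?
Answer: -11/5 ≈ -2.2000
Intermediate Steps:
u(x, Z) = (-2 + x)*(5 + Z) (u(x, Z) = (x - 2)*(Z + 5) = (-2 + x)*(5 + Z))
w(r, o) = 6/r - r/11 (w(r, o) = 6/r + r*(-1/11) = 6/r - r/11)
1/w(-6, u(6, -5)) = 1/(6/(-6) - 1/11*(-6)) = 1/(6*(-1/6) + 6/11) = 1/(-1 + 6/11) = 1/(-5/11) = -11/5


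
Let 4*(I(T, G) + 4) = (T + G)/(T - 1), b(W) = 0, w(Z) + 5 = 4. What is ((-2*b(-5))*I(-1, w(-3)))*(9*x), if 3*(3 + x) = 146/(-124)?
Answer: 0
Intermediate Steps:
w(Z) = -1 (w(Z) = -5 + 4 = -1)
x = -631/186 (x = -3 + (146/(-124))/3 = -3 + (146*(-1/124))/3 = -3 + (1/3)*(-73/62) = -3 - 73/186 = -631/186 ≈ -3.3925)
I(T, G) = -4 + (G + T)/(4*(-1 + T)) (I(T, G) = -4 + ((T + G)/(T - 1))/4 = -4 + ((G + T)/(-1 + T))/4 = -4 + (G + T)/(4*(-1 + T)))
((-2*b(-5))*I(-1, w(-3)))*(9*x) = ((-2*0)*((16 - 1 - 15*(-1))/(4*(-1 - 1))))*(9*(-631/186)) = (0*((1/4)*(16 - 1 + 15)/(-2)))*(-1893/62) = (0*((1/4)*(-1/2)*30))*(-1893/62) = (0*(-15/4))*(-1893/62) = 0*(-1893/62) = 0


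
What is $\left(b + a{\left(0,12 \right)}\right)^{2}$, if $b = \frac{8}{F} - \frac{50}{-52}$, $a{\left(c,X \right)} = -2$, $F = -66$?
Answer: $\frac{990025}{736164} \approx 1.3448$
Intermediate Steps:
$b = \frac{721}{858}$ ($b = \frac{8}{-66} - \frac{50}{-52} = 8 \left(- \frac{1}{66}\right) - - \frac{25}{26} = - \frac{4}{33} + \frac{25}{26} = \frac{721}{858} \approx 0.84033$)
$\left(b + a{\left(0,12 \right)}\right)^{2} = \left(\frac{721}{858} - 2\right)^{2} = \left(- \frac{995}{858}\right)^{2} = \frac{990025}{736164}$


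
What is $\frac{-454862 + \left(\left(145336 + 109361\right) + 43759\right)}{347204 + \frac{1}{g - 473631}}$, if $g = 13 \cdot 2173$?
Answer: $- \frac{69660417092}{154638411927} \approx -0.45047$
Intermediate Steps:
$g = 28249$
$\frac{-454862 + \left(\left(145336 + 109361\right) + 43759\right)}{347204 + \frac{1}{g - 473631}} = \frac{-454862 + \left(\left(145336 + 109361\right) + 43759\right)}{347204 + \frac{1}{28249 - 473631}} = \frac{-454862 + \left(254697 + 43759\right)}{347204 + \frac{1}{-445382}} = \frac{-454862 + 298456}{347204 - \frac{1}{445382}} = - \frac{156406}{\frac{154638411927}{445382}} = \left(-156406\right) \frac{445382}{154638411927} = - \frac{69660417092}{154638411927}$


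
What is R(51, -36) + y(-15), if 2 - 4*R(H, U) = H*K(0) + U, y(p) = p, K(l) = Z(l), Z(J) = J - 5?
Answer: 233/4 ≈ 58.250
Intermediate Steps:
Z(J) = -5 + J
K(l) = -5 + l
R(H, U) = ½ - U/4 + 5*H/4 (R(H, U) = ½ - (H*(-5 + 0) + U)/4 = ½ - (H*(-5) + U)/4 = ½ - (-5*H + U)/4 = ½ - (U - 5*H)/4 = ½ + (-U/4 + 5*H/4) = ½ - U/4 + 5*H/4)
R(51, -36) + y(-15) = (½ - ¼*(-36) + (5/4)*51) - 15 = (½ + 9 + 255/4) - 15 = 293/4 - 15 = 233/4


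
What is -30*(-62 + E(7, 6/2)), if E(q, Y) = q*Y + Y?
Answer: 1140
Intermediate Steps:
E(q, Y) = Y + Y*q (E(q, Y) = Y*q + Y = Y + Y*q)
-30*(-62 + E(7, 6/2)) = -30*(-62 + (6/2)*(1 + 7)) = -30*(-62 + (6*(½))*8) = -30*(-62 + 3*8) = -30*(-62 + 24) = -30*(-38) = 1140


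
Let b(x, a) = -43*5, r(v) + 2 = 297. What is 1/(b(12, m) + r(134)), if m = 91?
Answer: 1/80 ≈ 0.012500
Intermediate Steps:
r(v) = 295 (r(v) = -2 + 297 = 295)
b(x, a) = -215
1/(b(12, m) + r(134)) = 1/(-215 + 295) = 1/80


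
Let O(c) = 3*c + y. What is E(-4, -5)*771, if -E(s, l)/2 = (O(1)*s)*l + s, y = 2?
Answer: -148032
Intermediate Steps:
O(c) = 2 + 3*c (O(c) = 3*c + 2 = 2 + 3*c)
E(s, l) = -2*s - 10*l*s (E(s, l) = -2*(((2 + 3*1)*s)*l + s) = -2*(((2 + 3)*s)*l + s) = -2*((5*s)*l + s) = -2*(5*l*s + s) = -2*(s + 5*l*s) = -2*s - 10*l*s)
E(-4, -5)*771 = -2*(-4)*(1 + 5*(-5))*771 = -2*(-4)*(1 - 25)*771 = -2*(-4)*(-24)*771 = -192*771 = -148032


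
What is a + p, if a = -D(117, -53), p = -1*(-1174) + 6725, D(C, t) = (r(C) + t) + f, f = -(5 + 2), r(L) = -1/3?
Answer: 23878/3 ≈ 7959.3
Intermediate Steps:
r(L) = -⅓ (r(L) = -1*⅓ = -⅓)
f = -7 (f = -1*7 = -7)
D(C, t) = -22/3 + t (D(C, t) = (-⅓ + t) - 7 = -22/3 + t)
p = 7899 (p = 1174 + 6725 = 7899)
a = 181/3 (a = -(-22/3 - 53) = -1*(-181/3) = 181/3 ≈ 60.333)
a + p = 181/3 + 7899 = 23878/3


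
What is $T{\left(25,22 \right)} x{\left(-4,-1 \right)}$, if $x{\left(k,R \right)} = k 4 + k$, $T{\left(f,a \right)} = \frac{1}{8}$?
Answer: $- \frac{5}{2} \approx -2.5$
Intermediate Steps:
$T{\left(f,a \right)} = \frac{1}{8}$
$x{\left(k,R \right)} = 5 k$ ($x{\left(k,R \right)} = 4 k + k = 5 k$)
$T{\left(25,22 \right)} x{\left(-4,-1 \right)} = \frac{5 \left(-4\right)}{8} = \frac{1}{8} \left(-20\right) = - \frac{5}{2}$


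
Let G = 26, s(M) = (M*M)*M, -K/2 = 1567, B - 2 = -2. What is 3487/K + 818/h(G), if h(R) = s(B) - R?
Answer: -1327137/40742 ≈ -32.574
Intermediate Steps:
B = 0 (B = 2 - 2 = 0)
K = -3134 (K = -2*1567 = -3134)
s(M) = M³ (s(M) = M²*M = M³)
h(R) = -R (h(R) = 0³ - R = 0 - R = -R)
3487/K + 818/h(G) = 3487/(-3134) + 818/((-1*26)) = 3487*(-1/3134) + 818/(-26) = -3487/3134 + 818*(-1/26) = -3487/3134 - 409/13 = -1327137/40742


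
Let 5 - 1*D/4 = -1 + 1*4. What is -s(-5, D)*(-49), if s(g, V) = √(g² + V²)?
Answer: 49*√89 ≈ 462.27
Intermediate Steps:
D = 8 (D = 20 - 4*(-1 + 1*4) = 20 - 4*(-1 + 4) = 20 - 4*3 = 20 - 12 = 8)
s(g, V) = √(V² + g²)
-s(-5, D)*(-49) = -√(8² + (-5)²)*(-49) = -√(64 + 25)*(-49) = -√89*(-49) = 49*√89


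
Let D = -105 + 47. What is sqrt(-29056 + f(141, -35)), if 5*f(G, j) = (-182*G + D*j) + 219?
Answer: I*sqrt(843465)/5 ≈ 183.68*I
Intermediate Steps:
D = -58
f(G, j) = 219/5 - 182*G/5 - 58*j/5 (f(G, j) = ((-182*G - 58*j) + 219)/5 = (219 - 182*G - 58*j)/5 = 219/5 - 182*G/5 - 58*j/5)
sqrt(-29056 + f(141, -35)) = sqrt(-29056 + (219/5 - 182/5*141 - 58/5*(-35))) = sqrt(-29056 + (219/5 - 25662/5 + 406)) = sqrt(-29056 - 23413/5) = sqrt(-168693/5) = I*sqrt(843465)/5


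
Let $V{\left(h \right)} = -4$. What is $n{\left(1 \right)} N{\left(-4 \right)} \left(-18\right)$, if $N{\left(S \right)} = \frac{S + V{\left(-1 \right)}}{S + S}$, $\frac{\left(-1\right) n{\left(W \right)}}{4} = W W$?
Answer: $72$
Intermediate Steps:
$n{\left(W \right)} = - 4 W^{2}$ ($n{\left(W \right)} = - 4 W W = - 4 W^{2}$)
$N{\left(S \right)} = \frac{-4 + S}{2 S}$ ($N{\left(S \right)} = \frac{S - 4}{S + S} = \frac{-4 + S}{2 S}$)
$n{\left(1 \right)} N{\left(-4 \right)} \left(-18\right) = - 4 \cdot 1^{2} \frac{-4 - 4}{2 \left(-4\right)} \left(-18\right) = \left(-4\right) 1 \cdot \frac{1}{2} \left(- \frac{1}{4}\right) \left(-8\right) \left(-18\right) = \left(-4\right) 1 \left(-18\right) = \left(-4\right) \left(-18\right) = 72$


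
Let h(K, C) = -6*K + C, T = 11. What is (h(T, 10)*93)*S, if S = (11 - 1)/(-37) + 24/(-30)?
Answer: 1031184/185 ≈ 5574.0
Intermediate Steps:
h(K, C) = C - 6*K
S = -198/185 (S = 10*(-1/37) + 24*(-1/30) = -10/37 - ⅘ = -198/185 ≈ -1.0703)
(h(T, 10)*93)*S = ((10 - 6*11)*93)*(-198/185) = ((10 - 66)*93)*(-198/185) = -56*93*(-198/185) = -5208*(-198/185) = 1031184/185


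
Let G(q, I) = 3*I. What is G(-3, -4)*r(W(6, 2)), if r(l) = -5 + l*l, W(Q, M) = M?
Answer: 12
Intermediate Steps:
r(l) = -5 + l**2
G(-3, -4)*r(W(6, 2)) = (3*(-4))*(-5 + 2**2) = -12*(-5 + 4) = -12*(-1) = 12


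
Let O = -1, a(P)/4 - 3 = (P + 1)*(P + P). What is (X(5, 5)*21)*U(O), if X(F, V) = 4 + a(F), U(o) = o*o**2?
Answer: -5376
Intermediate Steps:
a(P) = 12 + 8*P*(1 + P) (a(P) = 12 + 4*((P + 1)*(P + P)) = 12 + 4*((1 + P)*(2*P)) = 12 + 4*(2*P*(1 + P)) = 12 + 8*P*(1 + P))
U(o) = o**3
X(F, V) = 16 + 8*F + 8*F**2 (X(F, V) = 4 + (12 + 8*F + 8*F**2) = 16 + 8*F + 8*F**2)
(X(5, 5)*21)*U(O) = ((16 + 8*5 + 8*5**2)*21)*(-1)**3 = ((16 + 40 + 8*25)*21)*(-1) = ((16 + 40 + 200)*21)*(-1) = (256*21)*(-1) = 5376*(-1) = -5376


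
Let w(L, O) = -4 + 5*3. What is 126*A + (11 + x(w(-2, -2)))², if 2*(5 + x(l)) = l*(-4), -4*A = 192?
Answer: -5792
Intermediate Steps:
A = -48 (A = -¼*192 = -48)
w(L, O) = 11 (w(L, O) = -4 + 15 = 11)
x(l) = -5 - 2*l (x(l) = -5 + (l*(-4))/2 = -5 + (-4*l)/2 = -5 - 2*l)
126*A + (11 + x(w(-2, -2)))² = 126*(-48) + (11 + (-5 - 2*11))² = -6048 + (11 + (-5 - 22))² = -6048 + (11 - 27)² = -6048 + (-16)² = -6048 + 256 = -5792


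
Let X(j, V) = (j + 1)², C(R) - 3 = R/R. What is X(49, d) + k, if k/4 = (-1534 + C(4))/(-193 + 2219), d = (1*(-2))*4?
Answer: 2529440/1013 ≈ 2497.0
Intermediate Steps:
d = -8 (d = -2*4 = -8)
C(R) = 4 (C(R) = 3 + R/R = 3 + 1 = 4)
X(j, V) = (1 + j)²
k = -3060/1013 (k = 4*((-1534 + 4)/(-193 + 2219)) = 4*(-1530/2026) = 4*(-1530*1/2026) = 4*(-765/1013) = -3060/1013 ≈ -3.0207)
X(49, d) + k = (1 + 49)² - 3060/1013 = 50² - 3060/1013 = 2500 - 3060/1013 = 2529440/1013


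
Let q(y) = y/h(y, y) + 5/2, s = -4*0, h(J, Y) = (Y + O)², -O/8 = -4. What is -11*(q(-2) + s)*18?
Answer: -12364/25 ≈ -494.56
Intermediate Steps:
O = 32 (O = -8*(-4) = 32)
h(J, Y) = (32 + Y)² (h(J, Y) = (Y + 32)² = (32 + Y)²)
s = 0
q(y) = 5/2 + y/(32 + y)² (q(y) = y/((32 + y)²) + 5/2 = y/(32 + y)² + 5*(½) = y/(32 + y)² + 5/2 = 5/2 + y/(32 + y)²)
-11*(q(-2) + s)*18 = -11*((5/2 - 2/(32 - 2)²) + 0)*18 = -11*((5/2 - 2/30²) + 0)*18 = -11*((5/2 - 2*1/900) + 0)*18 = -11*((5/2 - 1/450) + 0)*18 = -11*(562/225 + 0)*18 = -11*562/225*18 = -6182/225*18 = -12364/25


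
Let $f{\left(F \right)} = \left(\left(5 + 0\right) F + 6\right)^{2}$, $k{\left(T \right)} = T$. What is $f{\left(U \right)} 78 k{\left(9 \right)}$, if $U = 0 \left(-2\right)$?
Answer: $25272$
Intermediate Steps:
$U = 0$
$f{\left(F \right)} = \left(6 + 5 F\right)^{2}$ ($f{\left(F \right)} = \left(5 F + 6\right)^{2} = \left(6 + 5 F\right)^{2}$)
$f{\left(U \right)} 78 k{\left(9 \right)} = \left(6 + 5 \cdot 0\right)^{2} \cdot 78 \cdot 9 = \left(6 + 0\right)^{2} \cdot 78 \cdot 9 = 6^{2} \cdot 78 \cdot 9 = 36 \cdot 78 \cdot 9 = 2808 \cdot 9 = 25272$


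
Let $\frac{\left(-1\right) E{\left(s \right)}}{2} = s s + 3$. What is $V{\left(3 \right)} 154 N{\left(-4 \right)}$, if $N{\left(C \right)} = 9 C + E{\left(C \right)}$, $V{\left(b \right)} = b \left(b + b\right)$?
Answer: $-205128$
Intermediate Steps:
$V{\left(b \right)} = 2 b^{2}$ ($V{\left(b \right)} = b 2 b = 2 b^{2}$)
$E{\left(s \right)} = -6 - 2 s^{2}$ ($E{\left(s \right)} = - 2 \left(s s + 3\right) = - 2 \left(s^{2} + 3\right) = - 2 \left(3 + s^{2}\right) = -6 - 2 s^{2}$)
$N{\left(C \right)} = -6 - 2 C^{2} + 9 C$ ($N{\left(C \right)} = 9 C - \left(6 + 2 C^{2}\right) = -6 - 2 C^{2} + 9 C$)
$V{\left(3 \right)} 154 N{\left(-4 \right)} = 2 \cdot 3^{2} \cdot 154 \left(-6 - 2 \left(-4\right)^{2} + 9 \left(-4\right)\right) = 2 \cdot 9 \cdot 154 \left(-6 - 32 - 36\right) = 18 \cdot 154 \left(-6 - 32 - 36\right) = 2772 \left(-74\right) = -205128$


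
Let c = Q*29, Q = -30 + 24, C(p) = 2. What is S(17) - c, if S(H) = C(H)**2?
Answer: 178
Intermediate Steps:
Q = -6
S(H) = 4 (S(H) = 2**2 = 4)
c = -174 (c = -6*29 = -174)
S(17) - c = 4 - 1*(-174) = 4 + 174 = 178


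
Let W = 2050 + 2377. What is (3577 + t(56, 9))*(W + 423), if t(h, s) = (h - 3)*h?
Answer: 31743250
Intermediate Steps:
W = 4427
t(h, s) = h*(-3 + h) (t(h, s) = (-3 + h)*h = h*(-3 + h))
(3577 + t(56, 9))*(W + 423) = (3577 + 56*(-3 + 56))*(4427 + 423) = (3577 + 56*53)*4850 = (3577 + 2968)*4850 = 6545*4850 = 31743250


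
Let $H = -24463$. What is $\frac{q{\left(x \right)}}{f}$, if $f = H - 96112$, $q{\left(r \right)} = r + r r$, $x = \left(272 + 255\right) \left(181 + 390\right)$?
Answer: $- \frac{90551341806}{120575} \approx -7.51 \cdot 10^{5}$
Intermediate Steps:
$x = 300917$ ($x = 527 \cdot 571 = 300917$)
$q{\left(r \right)} = r + r^{2}$
$f = -120575$ ($f = -24463 - 96112 = -120575$)
$\frac{q{\left(x \right)}}{f} = \frac{300917 \left(1 + 300917\right)}{-120575} = 300917 \cdot 300918 \left(- \frac{1}{120575}\right) = 90551341806 \left(- \frac{1}{120575}\right) = - \frac{90551341806}{120575}$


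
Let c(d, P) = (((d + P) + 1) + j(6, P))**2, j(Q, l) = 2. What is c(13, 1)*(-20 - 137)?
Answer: -45373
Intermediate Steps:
c(d, P) = (3 + P + d)**2 (c(d, P) = (((d + P) + 1) + 2)**2 = (((P + d) + 1) + 2)**2 = ((1 + P + d) + 2)**2 = (3 + P + d)**2)
c(13, 1)*(-20 - 137) = (3 + 1 + 13)**2*(-20 - 137) = 17**2*(-157) = 289*(-157) = -45373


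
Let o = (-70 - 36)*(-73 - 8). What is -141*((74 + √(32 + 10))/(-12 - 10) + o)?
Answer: -13311669/11 + 141*√42/22 ≈ -1.2101e+6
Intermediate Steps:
o = 8586 (o = -106*(-81) = 8586)
-141*((74 + √(32 + 10))/(-12 - 10) + o) = -141*((74 + √(32 + 10))/(-12 - 10) + 8586) = -141*((74 + √42)/(-22) + 8586) = -141*((74 + √42)*(-1/22) + 8586) = -141*((-37/11 - √42/22) + 8586) = -141*(94409/11 - √42/22) = -13311669/11 + 141*√42/22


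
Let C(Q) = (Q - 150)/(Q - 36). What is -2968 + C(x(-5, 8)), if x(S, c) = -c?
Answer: -65217/22 ≈ -2964.4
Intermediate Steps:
C(Q) = (-150 + Q)/(-36 + Q)
-2968 + C(x(-5, 8)) = -2968 + (-150 - 1*8)/(-36 - 1*8) = -2968 + (-150 - 8)/(-36 - 8) = -2968 - 158/(-44) = -2968 - 1/44*(-158) = -2968 + 79/22 = -65217/22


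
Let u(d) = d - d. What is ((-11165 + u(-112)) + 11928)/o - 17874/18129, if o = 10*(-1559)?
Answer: -97496029/94210370 ≈ -1.0349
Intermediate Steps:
u(d) = 0
o = -15590
((-11165 + u(-112)) + 11928)/o - 17874/18129 = ((-11165 + 0) + 11928)/(-15590) - 17874/18129 = (-11165 + 11928)*(-1/15590) - 17874*1/18129 = 763*(-1/15590) - 5958/6043 = -763/15590 - 5958/6043 = -97496029/94210370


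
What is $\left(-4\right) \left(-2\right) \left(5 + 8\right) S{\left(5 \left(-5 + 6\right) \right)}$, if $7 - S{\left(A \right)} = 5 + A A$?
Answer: $-2392$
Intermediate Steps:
$S{\left(A \right)} = 2 - A^{2}$ ($S{\left(A \right)} = 7 - \left(5 + A A\right) = 7 - \left(5 + A^{2}\right) = 2 - A^{2}$)
$\left(-4\right) \left(-2\right) \left(5 + 8\right) S{\left(5 \left(-5 + 6\right) \right)} = \left(-4\right) \left(-2\right) \left(5 + 8\right) \left(2 - \left(5 \left(-5 + 6\right)\right)^{2}\right) = 8 \cdot 13 \left(2 - \left(5 \cdot 1\right)^{2}\right) = 104 \left(2 - 5^{2}\right) = 104 \left(2 - 25\right) = 104 \left(-23\right) = -2392$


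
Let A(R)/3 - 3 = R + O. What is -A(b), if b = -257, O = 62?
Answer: 576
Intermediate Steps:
A(R) = 195 + 3*R (A(R) = 9 + 3*(R + 62) = 9 + 3*(62 + R) = 9 + (186 + 3*R) = 195 + 3*R)
-A(b) = -(195 + 3*(-257)) = -(195 - 771) = -1*(-576) = 576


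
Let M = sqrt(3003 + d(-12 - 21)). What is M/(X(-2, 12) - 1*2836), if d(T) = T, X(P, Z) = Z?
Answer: -3*sqrt(330)/2824 ≈ -0.019298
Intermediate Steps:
M = 3*sqrt(330) (M = sqrt(3003 + (-12 - 21)) = sqrt(3003 - 33) = sqrt(2970) = 3*sqrt(330) ≈ 54.498)
M/(X(-2, 12) - 1*2836) = (3*sqrt(330))/(12 - 1*2836) = (3*sqrt(330))/(12 - 2836) = (3*sqrt(330))/(-2824) = (3*sqrt(330))*(-1/2824) = -3*sqrt(330)/2824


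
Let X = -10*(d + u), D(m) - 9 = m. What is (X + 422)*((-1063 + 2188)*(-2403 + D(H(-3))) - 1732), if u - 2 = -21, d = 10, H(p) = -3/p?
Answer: -1379254784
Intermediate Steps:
D(m) = 9 + m
u = -19 (u = 2 - 21 = -19)
X = 90 (X = -10*(10 - 19) = -10*(-9) = 90)
(X + 422)*((-1063 + 2188)*(-2403 + D(H(-3))) - 1732) = (90 + 422)*((-1063 + 2188)*(-2403 + (9 - 3/(-3))) - 1732) = 512*(1125*(-2403 + (9 - 3*(-⅓))) - 1732) = 512*(1125*(-2403 + (9 + 1)) - 1732) = 512*(1125*(-2403 + 10) - 1732) = 512*(1125*(-2393) - 1732) = 512*(-2692125 - 1732) = 512*(-2693857) = -1379254784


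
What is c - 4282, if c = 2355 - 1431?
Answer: -3358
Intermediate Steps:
c = 924
c - 4282 = 924 - 4282 = -3358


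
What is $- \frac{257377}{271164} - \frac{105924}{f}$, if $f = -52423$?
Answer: $\frac{2175757295}{2030747196} \approx 1.0714$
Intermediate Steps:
$- \frac{257377}{271164} - \frac{105924}{f} = - \frac{257377}{271164} - \frac{105924}{-52423} = \left(-257377\right) \frac{1}{271164} - - \frac{15132}{7489} = - \frac{257377}{271164} + \frac{15132}{7489} = \frac{2175757295}{2030747196}$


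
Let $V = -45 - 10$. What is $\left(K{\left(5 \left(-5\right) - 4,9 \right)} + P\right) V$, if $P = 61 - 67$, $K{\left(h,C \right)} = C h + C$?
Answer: $14190$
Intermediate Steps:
$V = -55$
$K{\left(h,C \right)} = C + C h$
$P = -6$
$\left(K{\left(5 \left(-5\right) - 4,9 \right)} + P\right) V = \left(9 \left(1 + \left(5 \left(-5\right) - 4\right)\right) - 6\right) \left(-55\right) = \left(9 \left(1 - 29\right) - 6\right) \left(-55\right) = \left(9 \left(-28\right) - 6\right) \left(-55\right) = \left(-252 - 6\right) \left(-55\right) = \left(-258\right) \left(-55\right) = 14190$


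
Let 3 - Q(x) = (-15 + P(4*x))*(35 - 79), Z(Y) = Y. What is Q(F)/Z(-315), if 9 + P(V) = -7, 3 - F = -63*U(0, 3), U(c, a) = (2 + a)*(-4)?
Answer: 1361/315 ≈ 4.3206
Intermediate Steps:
U(c, a) = -8 - 4*a
F = -1257 (F = 3 - (-63)*(-8 - 4*3) = 3 - (-63)*(-8 - 12) = 3 - (-63)*(-20) = 3 - 1*1260 = 3 - 1260 = -1257)
P(V) = -16 (P(V) = -9 - 7 = -16)
Q(x) = -1361 (Q(x) = 3 - (-15 - 16)*(35 - 79) = 3 - (-31)*(-44) = 3 - 1*1364 = 3 - 1364 = -1361)
Q(F)/Z(-315) = -1361/(-315) = -1361*(-1/315) = 1361/315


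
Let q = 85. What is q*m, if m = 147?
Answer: 12495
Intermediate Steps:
q*m = 85*147 = 12495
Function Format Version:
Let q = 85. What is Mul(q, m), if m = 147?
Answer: 12495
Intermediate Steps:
Mul(q, m) = Mul(85, 147) = 12495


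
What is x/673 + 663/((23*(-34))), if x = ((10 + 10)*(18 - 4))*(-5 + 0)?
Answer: -90647/30958 ≈ -2.9281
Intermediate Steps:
x = -1400 (x = (20*14)*(-5) = 280*(-5) = -1400)
x/673 + 663/((23*(-34))) = -1400/673 + 663/((23*(-34))) = -1400*1/673 + 663/(-782) = -1400/673 + 663*(-1/782) = -1400/673 - 39/46 = -90647/30958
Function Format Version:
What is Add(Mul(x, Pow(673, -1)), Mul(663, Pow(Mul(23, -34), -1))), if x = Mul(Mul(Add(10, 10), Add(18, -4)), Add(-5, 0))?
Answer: Rational(-90647, 30958) ≈ -2.9281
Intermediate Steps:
x = -1400 (x = Mul(Mul(20, 14), -5) = Mul(280, -5) = -1400)
Add(Mul(x, Pow(673, -1)), Mul(663, Pow(Mul(23, -34), -1))) = Add(Mul(-1400, Pow(673, -1)), Mul(663, Pow(Mul(23, -34), -1))) = Add(Mul(-1400, Rational(1, 673)), Mul(663, Pow(-782, -1))) = Add(Rational(-1400, 673), Mul(663, Rational(-1, 782))) = Add(Rational(-1400, 673), Rational(-39, 46)) = Rational(-90647, 30958)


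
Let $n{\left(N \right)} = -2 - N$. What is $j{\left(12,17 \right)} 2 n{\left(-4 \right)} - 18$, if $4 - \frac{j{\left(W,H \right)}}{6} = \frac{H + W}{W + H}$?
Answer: $54$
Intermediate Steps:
$j{\left(W,H \right)} = 18$ ($j{\left(W,H \right)} = 24 - 6 \frac{H + W}{W + H} = 24 - 6 \frac{H + W}{H + W} = 24 - 6 = 18$)
$j{\left(12,17 \right)} 2 n{\left(-4 \right)} - 18 = 18 \cdot 2 \left(-2 - -4\right) - 18 = 18 \cdot 2 \left(-2 + 4\right) - 18 = 18 \cdot 2 \cdot 2 - 18 = 18 \cdot 4 - 18 = 72 - 18 = 54$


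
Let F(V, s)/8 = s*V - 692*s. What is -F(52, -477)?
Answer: -2442240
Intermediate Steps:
F(V, s) = -5536*s + 8*V*s (F(V, s) = 8*(s*V - 692*s) = 8*(V*s - 692*s) = 8*(-692*s + V*s) = -5536*s + 8*V*s)
-F(52, -477) = -8*(-477)*(-692 + 52) = -8*(-477)*(-640) = -1*2442240 = -2442240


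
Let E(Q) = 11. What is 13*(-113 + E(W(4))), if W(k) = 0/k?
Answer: -1326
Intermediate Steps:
W(k) = 0
13*(-113 + E(W(4))) = 13*(-113 + 11) = 13*(-102) = -1326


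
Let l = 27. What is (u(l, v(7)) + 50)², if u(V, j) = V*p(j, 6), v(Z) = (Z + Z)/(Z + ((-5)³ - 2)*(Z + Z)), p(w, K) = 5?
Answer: 34225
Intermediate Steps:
v(Z) = -2/253 (v(Z) = (2*Z)/(Z + (-125 - 2)*(2*Z)) = (2*Z)/(Z - 254*Z) = (2*Z)/((-253*Z)) = (2*Z)*(-1/(253*Z)) = -2/253)
u(V, j) = 5*V (u(V, j) = V*5 = 5*V)
(u(l, v(7)) + 50)² = (5*27 + 50)² = (135 + 50)² = 185² = 34225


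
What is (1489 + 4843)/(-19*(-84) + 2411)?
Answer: 6332/4007 ≈ 1.5802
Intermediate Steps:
(1489 + 4843)/(-19*(-84) + 2411) = 6332/(1596 + 2411) = 6332/4007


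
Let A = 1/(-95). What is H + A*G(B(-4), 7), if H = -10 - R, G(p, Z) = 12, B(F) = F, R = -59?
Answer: 4643/95 ≈ 48.874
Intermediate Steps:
A = -1/95 ≈ -0.010526
H = 49 (H = -10 - 1*(-59) = -10 + 59 = 49)
H + A*G(B(-4), 7) = 49 - 1/95*12 = 49 - 12/95 = 4643/95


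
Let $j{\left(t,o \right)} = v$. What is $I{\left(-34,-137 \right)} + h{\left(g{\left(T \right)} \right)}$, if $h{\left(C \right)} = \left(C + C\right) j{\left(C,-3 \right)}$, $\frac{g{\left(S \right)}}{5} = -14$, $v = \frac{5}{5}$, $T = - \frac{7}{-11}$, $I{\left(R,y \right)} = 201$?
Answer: $61$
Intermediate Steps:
$T = \frac{7}{11}$ ($T = \left(-7\right) \left(- \frac{1}{11}\right) = \frac{7}{11} \approx 0.63636$)
$v = 1$ ($v = 5 \cdot \frac{1}{5} = 1$)
$g{\left(S \right)} = -70$ ($g{\left(S \right)} = 5 \left(-14\right) = -70$)
$j{\left(t,o \right)} = 1$
$h{\left(C \right)} = 2 C$ ($h{\left(C \right)} = \left(C + C\right) 1 = 2 C 1 = 2 C$)
$I{\left(-34,-137 \right)} + h{\left(g{\left(T \right)} \right)} = 201 + 2 \left(-70\right) = 201 - 140 = 61$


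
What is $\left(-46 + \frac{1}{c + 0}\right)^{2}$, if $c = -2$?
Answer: $\frac{8649}{4} \approx 2162.3$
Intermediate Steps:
$\left(-46 + \frac{1}{c + 0}\right)^{2} = \left(-46 + \frac{1}{-2 + 0}\right)^{2} = \left(-46 + \frac{1}{-2}\right)^{2} = \left(-46 - \frac{1}{2}\right)^{2} = \left(- \frac{93}{2}\right)^{2} = \frac{8649}{4}$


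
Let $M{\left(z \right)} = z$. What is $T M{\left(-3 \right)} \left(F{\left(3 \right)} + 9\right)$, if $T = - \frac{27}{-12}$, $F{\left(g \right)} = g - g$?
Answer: $- \frac{243}{4} \approx -60.75$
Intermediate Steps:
$F{\left(g \right)} = 0$
$T = \frac{9}{4}$ ($T = \left(-27\right) \left(- \frac{1}{12}\right) = \frac{9}{4} \approx 2.25$)
$T M{\left(-3 \right)} \left(F{\left(3 \right)} + 9\right) = \frac{9}{4} \left(-3\right) \left(0 + 9\right) = \left(- \frac{27}{4}\right) 9 = - \frac{243}{4}$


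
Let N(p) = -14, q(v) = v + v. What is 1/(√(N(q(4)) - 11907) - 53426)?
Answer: -53426/2854349397 - I*√11921/2854349397 ≈ -1.8717e-5 - 3.8252e-8*I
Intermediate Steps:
q(v) = 2*v
1/(√(N(q(4)) - 11907) - 53426) = 1/(√(-14 - 11907) - 53426) = 1/(√(-11921) - 53426) = 1/(I*√11921 - 53426) = 1/(-53426 + I*√11921)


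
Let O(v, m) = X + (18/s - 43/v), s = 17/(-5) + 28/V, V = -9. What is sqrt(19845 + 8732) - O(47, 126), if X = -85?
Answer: 1221204/13771 + 41*sqrt(17) ≈ 257.73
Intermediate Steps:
s = -293/45 (s = 17/(-5) + 28/(-9) = 17*(-1/5) + 28*(-1/9) = -17/5 - 28/9 = -293/45 ≈ -6.5111)
O(v, m) = -25715/293 - 43/v (O(v, m) = -85 + (18/(-293/45) - 43/v) = -85 + (18*(-45/293) - 43/v) = -85 + (-810/293 - 43/v) = -25715/293 - 43/v)
sqrt(19845 + 8732) - O(47, 126) = sqrt(19845 + 8732) - (-25715/293 - 43/47) = sqrt(28577) - (-25715/293 - 43*1/47) = 41*sqrt(17) - (-25715/293 - 43/47) = 41*sqrt(17) - 1*(-1221204/13771) = 41*sqrt(17) + 1221204/13771 = 1221204/13771 + 41*sqrt(17)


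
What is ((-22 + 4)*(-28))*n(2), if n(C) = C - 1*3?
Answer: -504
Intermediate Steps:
n(C) = -3 + C (n(C) = C - 3 = -3 + C)
((-22 + 4)*(-28))*n(2) = ((-22 + 4)*(-28))*(-3 + 2) = -18*(-28)*(-1) = 504*(-1) = -504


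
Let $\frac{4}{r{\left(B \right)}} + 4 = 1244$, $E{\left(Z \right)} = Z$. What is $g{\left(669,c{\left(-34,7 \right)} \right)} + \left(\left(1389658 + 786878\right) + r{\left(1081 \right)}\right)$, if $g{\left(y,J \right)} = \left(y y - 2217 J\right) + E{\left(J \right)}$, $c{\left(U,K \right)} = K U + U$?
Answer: $\frac{1000323191}{310} \approx 3.2268 \cdot 10^{6}$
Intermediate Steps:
$r{\left(B \right)} = \frac{1}{310}$ ($r{\left(B \right)} = \frac{4}{-4 + 1244} = \frac{4}{1240} = 4 \cdot \frac{1}{1240} = \frac{1}{310}$)
$c{\left(U,K \right)} = U + K U$
$g{\left(y,J \right)} = y^{2} - 2216 J$ ($g{\left(y,J \right)} = \left(y y - 2217 J\right) + J = \left(y^{2} - 2217 J\right) + J = y^{2} - 2216 J$)
$g{\left(669,c{\left(-34,7 \right)} \right)} + \left(\left(1389658 + 786878\right) + r{\left(1081 \right)}\right) = \left(669^{2} - 2216 \left(- 34 \left(1 + 7\right)\right)\right) + \left(\left(1389658 + 786878\right) + \frac{1}{310}\right) = \left(447561 - 2216 \left(\left(-34\right) 8\right)\right) + \left(2176536 + \frac{1}{310}\right) = \left(447561 - -602752\right) + \frac{674726161}{310} = \left(447561 + 602752\right) + \frac{674726161}{310} = 1050313 + \frac{674726161}{310} = \frac{1000323191}{310}$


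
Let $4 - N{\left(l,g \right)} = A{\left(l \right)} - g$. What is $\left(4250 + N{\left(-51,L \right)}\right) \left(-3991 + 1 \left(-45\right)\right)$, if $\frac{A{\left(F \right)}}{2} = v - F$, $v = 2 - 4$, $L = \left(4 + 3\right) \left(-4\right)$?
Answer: $-16660608$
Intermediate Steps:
$L = -28$ ($L = 7 \left(-4\right) = -28$)
$v = -2$
$A{\left(F \right)} = -4 - 2 F$ ($A{\left(F \right)} = 2 \left(-2 - F\right) = -4 - 2 F$)
$N{\left(l,g \right)} = 8 + g + 2 l$ ($N{\left(l,g \right)} = 4 - \left(\left(-4 - 2 l\right) - g\right) = 4 - \left(-4 - g - 2 l\right) = 4 + \left(4 + g + 2 l\right) = 8 + g + 2 l$)
$\left(4250 + N{\left(-51,L \right)}\right) \left(-3991 + 1 \left(-45\right)\right) = \left(4250 + \left(8 - 28 + 2 \left(-51\right)\right)\right) \left(-3991 + 1 \left(-45\right)\right) = \left(4250 - 122\right) \left(-3991 - 45\right) = \left(4250 - 122\right) \left(-4036\right) = 4128 \left(-4036\right) = -16660608$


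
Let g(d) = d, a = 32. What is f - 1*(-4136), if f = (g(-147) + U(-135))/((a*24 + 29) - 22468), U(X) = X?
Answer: 89631538/21671 ≈ 4136.0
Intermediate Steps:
f = 282/21671 (f = (-147 - 135)/((32*24 + 29) - 22468) = -282/((768 + 29) - 22468) = -282/(797 - 22468) = -282/(-21671) = -282*(-1/21671) = 282/21671 ≈ 0.013013)
f - 1*(-4136) = 282/21671 - 1*(-4136) = 282/21671 + 4136 = 89631538/21671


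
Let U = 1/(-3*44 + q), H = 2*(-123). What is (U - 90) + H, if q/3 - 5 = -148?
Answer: -188497/561 ≈ -336.00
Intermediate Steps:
q = -429 (q = 15 + 3*(-148) = 15 - 444 = -429)
H = -246
U = -1/561 (U = 1/(-3*44 - 429) = 1/(-132 - 429) = 1/(-561) = -1/561 ≈ -0.0017825)
(U - 90) + H = (-1/561 - 90) - 246 = -50491/561 - 246 = -188497/561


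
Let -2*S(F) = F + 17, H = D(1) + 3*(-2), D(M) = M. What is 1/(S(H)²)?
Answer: 1/36 ≈ 0.027778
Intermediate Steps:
H = -5 (H = 1 + 3*(-2) = 1 - 6 = -5)
S(F) = -17/2 - F/2 (S(F) = -(F + 17)/2 = -(17 + F)/2 = -17/2 - F/2)
1/(S(H)²) = 1/((-17/2 - ½*(-5))²) = 1/((-17/2 + 5/2)²) = 1/((-6)²) = 1/36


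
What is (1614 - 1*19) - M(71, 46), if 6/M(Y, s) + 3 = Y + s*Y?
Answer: 2658862/1667 ≈ 1595.0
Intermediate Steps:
M(Y, s) = 6/(-3 + Y + Y*s) (M(Y, s) = 6/(-3 + (Y + s*Y)) = 6/(-3 + (Y + Y*s)) = 6/(-3 + Y + Y*s))
(1614 - 1*19) - M(71, 46) = (1614 - 1*19) - 6/(-3 + 71 + 71*46) = (1614 - 19) - 6/(-3 + 71 + 3266) = 1595 - 6/3334 = 1595 - 1*3/1667 = 1595 - 3/1667 = 2658862/1667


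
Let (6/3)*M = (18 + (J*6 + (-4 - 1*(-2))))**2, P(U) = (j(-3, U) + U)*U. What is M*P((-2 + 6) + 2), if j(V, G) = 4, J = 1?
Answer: 14520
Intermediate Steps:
P(U) = U*(4 + U) (P(U) = (4 + U)*U = U*(4 + U))
M = 242 (M = (18 + (1*6 + (-4 - 1*(-2))))**2/2 = (18 + (6 + (-4 + 2)))**2/2 = (18 + (6 - 2))**2/2 = (18 + 4)**2/2 = (1/2)*22**2 = (1/2)*484 = 242)
M*P((-2 + 6) + 2) = 242*(((-2 + 6) + 2)*(4 + ((-2 + 6) + 2))) = 242*((4 + 2)*(4 + (4 + 2))) = 242*(6*(4 + 6)) = 242*(6*10) = 242*60 = 14520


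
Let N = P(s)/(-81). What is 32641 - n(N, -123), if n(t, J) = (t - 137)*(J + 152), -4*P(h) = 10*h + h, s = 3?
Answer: 3953993/108 ≈ 36611.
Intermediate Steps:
P(h) = -11*h/4 (P(h) = -(10*h + h)/4 = -11*h/4)
N = 11/108 (N = -11/4*3/(-81) = -33/4*(-1/81) = 11/108 ≈ 0.10185)
n(t, J) = (-137 + t)*(152 + J)
32641 - n(N, -123) = 32641 - (-20824 - 137*(-123) + 152*(11/108) - 123*11/108) = 32641 - (-20824 + 16851 + 418/27 - 451/36) = 32641 - 1*(-428765/108) = 32641 + 428765/108 = 3953993/108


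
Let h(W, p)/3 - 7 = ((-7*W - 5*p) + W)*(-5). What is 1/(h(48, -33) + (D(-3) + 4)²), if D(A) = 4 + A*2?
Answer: 1/1870 ≈ 0.00053476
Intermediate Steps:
D(A) = 4 + 2*A
h(W, p) = 21 + 75*p + 90*W (h(W, p) = 21 + 3*(((-7*W - 5*p) + W)*(-5)) = 21 + 3*((-6*W - 5*p)*(-5)) = 21 + 3*(25*p + 30*W) = 21 + (75*p + 90*W) = 21 + 75*p + 90*W)
1/(h(48, -33) + (D(-3) + 4)²) = 1/((21 + 75*(-33) + 90*48) + ((4 + 2*(-3)) + 4)²) = 1/((21 - 2475 + 4320) + ((4 - 6) + 4)²) = 1/(1866 + (-2 + 4)²) = 1/(1866 + 2²) = 1/(1866 + 4) = 1/1870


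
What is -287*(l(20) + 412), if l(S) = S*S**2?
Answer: -2414244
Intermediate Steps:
l(S) = S**3
-287*(l(20) + 412) = -287*(20**3 + 412) = -287*(8000 + 412) = -287*8412 = -2414244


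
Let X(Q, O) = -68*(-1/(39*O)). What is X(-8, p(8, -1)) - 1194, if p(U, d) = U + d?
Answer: -325894/273 ≈ -1193.8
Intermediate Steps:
X(Q, O) = 68/(39*O) (X(Q, O) = -(-68)/(39*O) = 68/(39*O))
X(-8, p(8, -1)) - 1194 = 68/(39*(8 - 1)) - 1194 = (68/39)/7 - 1194 = (68/39)*(1/7) - 1194 = 68/273 - 1194 = -325894/273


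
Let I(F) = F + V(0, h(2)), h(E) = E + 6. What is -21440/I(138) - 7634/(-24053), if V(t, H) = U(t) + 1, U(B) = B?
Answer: -514635194/3343367 ≈ -153.93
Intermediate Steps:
h(E) = 6 + E
V(t, H) = 1 + t (V(t, H) = t + 1 = 1 + t)
I(F) = 1 + F (I(F) = F + (1 + 0) = F + 1 = 1 + F)
-21440/I(138) - 7634/(-24053) = -21440/(1 + 138) - 7634/(-24053) = -21440/139 - 7634*(-1/24053) = -21440*1/139 + 7634/24053 = -21440/139 + 7634/24053 = -514635194/3343367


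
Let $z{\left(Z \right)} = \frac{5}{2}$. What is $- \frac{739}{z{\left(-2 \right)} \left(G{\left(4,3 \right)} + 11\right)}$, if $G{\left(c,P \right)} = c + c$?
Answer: $- \frac{1478}{95} \approx -15.558$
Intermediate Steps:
$G{\left(c,P \right)} = 2 c$
$z{\left(Z \right)} = \frac{5}{2}$ ($z{\left(Z \right)} = 5 \cdot \frac{1}{2} = \frac{5}{2}$)
$- \frac{739}{z{\left(-2 \right)} \left(G{\left(4,3 \right)} + 11\right)} = - \frac{739}{\frac{5}{2} \left(2 \cdot 4 + 11\right)} = - \frac{739}{\frac{5}{2} \left(8 + 11\right)} = - \frac{739}{\frac{5}{2} \cdot 19} = - \frac{739}{\frac{95}{2}} = \left(-739\right) \frac{2}{95} = - \frac{1478}{95}$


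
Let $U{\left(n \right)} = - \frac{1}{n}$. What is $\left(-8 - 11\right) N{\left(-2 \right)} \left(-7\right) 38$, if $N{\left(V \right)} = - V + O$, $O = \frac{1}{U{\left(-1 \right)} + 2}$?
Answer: $\frac{35378}{3} \approx 11793.0$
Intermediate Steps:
$O = \frac{1}{3}$ ($O = \frac{1}{- \frac{1}{-1} + 2} = \frac{1}{\left(-1\right) \left(-1\right) + 2} = \frac{1}{1 + 2} = \frac{1}{3} \approx 0.33333$)
$N{\left(V \right)} = \frac{1}{3} - V$ ($N{\left(V \right)} = - V + \frac{1}{3} = \frac{1}{3} - V$)
$\left(-8 - 11\right) N{\left(-2 \right)} \left(-7\right) 38 = \left(-8 - 11\right) \left(\frac{1}{3} - -2\right) \left(-7\right) 38 = - 19 \left(\frac{1}{3} + 2\right) \left(-7\right) 38 = - 19 \cdot \frac{7}{3} \left(-7\right) 38 = \left(-19\right) \left(- \frac{49}{3}\right) 38 = \frac{931}{3} \cdot 38 = \frac{35378}{3}$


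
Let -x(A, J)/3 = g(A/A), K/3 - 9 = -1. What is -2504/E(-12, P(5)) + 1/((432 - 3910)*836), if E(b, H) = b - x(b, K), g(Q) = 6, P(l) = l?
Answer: -3640325219/8722824 ≈ -417.33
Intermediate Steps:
K = 24 (K = 27 + 3*(-1) = 27 - 3 = 24)
x(A, J) = -18 (x(A, J) = -3*6 = -18)
E(b, H) = 18 + b (E(b, H) = b - 1*(-18) = b + 18 = 18 + b)
-2504/E(-12, P(5)) + 1/((432 - 3910)*836) = -2504/(18 - 12) + 1/((432 - 3910)*836) = -2504/6 + (1/836)/(-3478) = -2504*1/6 - 1/3478*1/836 = -1252/3 - 1/2907608 = -3640325219/8722824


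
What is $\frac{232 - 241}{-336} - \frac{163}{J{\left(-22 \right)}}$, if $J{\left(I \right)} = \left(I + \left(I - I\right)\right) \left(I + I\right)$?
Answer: $- \frac{1919}{13552} \approx -0.1416$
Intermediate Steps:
$J{\left(I \right)} = 2 I^{2}$ ($J{\left(I \right)} = \left(I + 0\right) 2 I = I 2 I = 2 I^{2}$)
$\frac{232 - 241}{-336} - \frac{163}{J{\left(-22 \right)}} = \frac{232 - 241}{-336} - \frac{163}{2 \left(-22\right)^{2}} = \left(-9\right) \left(- \frac{1}{336}\right) - \frac{163}{2 \cdot 484} = \frac{3}{112} - \frac{163}{968} = - \frac{1919}{13552}$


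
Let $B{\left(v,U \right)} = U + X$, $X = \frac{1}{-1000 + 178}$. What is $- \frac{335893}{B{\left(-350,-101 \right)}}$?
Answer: $\frac{276104046}{83023} \approx 3325.6$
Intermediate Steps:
$X = - \frac{1}{822}$ ($X = \frac{1}{-822} = - \frac{1}{822} \approx -0.0012165$)
$B{\left(v,U \right)} = - \frac{1}{822} + U$ ($B{\left(v,U \right)} = U - \frac{1}{822} = - \frac{1}{822} + U$)
$- \frac{335893}{B{\left(-350,-101 \right)}} = - \frac{335893}{- \frac{1}{822} - 101} = - \frac{335893}{- \frac{83023}{822}} = \left(-335893\right) \left(- \frac{822}{83023}\right) = \frac{276104046}{83023}$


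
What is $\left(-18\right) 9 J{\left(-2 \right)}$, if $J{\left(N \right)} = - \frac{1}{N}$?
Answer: $-81$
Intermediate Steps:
$\left(-18\right) 9 J{\left(-2 \right)} = \left(-18\right) 9 \left(- \frac{1}{-2}\right) = - 162 \left(\left(-1\right) \left(- \frac{1}{2}\right)\right) = \left(-162\right) \frac{1}{2} = -81$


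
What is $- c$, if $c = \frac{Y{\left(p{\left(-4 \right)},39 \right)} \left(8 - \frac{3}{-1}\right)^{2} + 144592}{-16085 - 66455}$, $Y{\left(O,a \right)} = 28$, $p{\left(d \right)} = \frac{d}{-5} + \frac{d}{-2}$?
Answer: $\frac{7399}{4127} \approx 1.7928$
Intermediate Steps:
$p{\left(d \right)} = - \frac{7 d}{10}$ ($p{\left(d \right)} = d \left(- \frac{1}{5}\right) + d \left(- \frac{1}{2}\right) = - \frac{d}{5} - \frac{d}{2} = - \frac{7 d}{10}$)
$c = - \frac{7399}{4127}$ ($c = \frac{28 \left(8 - \frac{3}{-1}\right)^{2} + 144592}{-16085 - 66455} = \frac{28 \left(8 - -3\right)^{2} + 144592}{-82540} = \left(28 \left(8 + 3\right)^{2} + 144592\right) \left(- \frac{1}{82540}\right) = \left(28 \cdot 11^{2} + 144592\right) \left(- \frac{1}{82540}\right) = \left(28 \cdot 121 + 144592\right) \left(- \frac{1}{82540}\right) = \left(3388 + 144592\right) \left(- \frac{1}{82540}\right) = 147980 \left(- \frac{1}{82540}\right) = - \frac{7399}{4127} \approx -1.7928$)
$- c = \left(-1\right) \left(- \frac{7399}{4127}\right) = \frac{7399}{4127}$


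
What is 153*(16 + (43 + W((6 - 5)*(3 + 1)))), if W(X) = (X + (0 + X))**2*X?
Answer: 48195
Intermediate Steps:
W(X) = 4*X**3 (W(X) = (X + X)**2*X = (2*X)**2*X = (4*X**2)*X = 4*X**3)
153*(16 + (43 + W((6 - 5)*(3 + 1)))) = 153*(16 + (43 + 4*((6 - 5)*(3 + 1))**3)) = 153*(16 + (43 + 4*(1*4)**3)) = 153*(16 + (43 + 4*4**3)) = 153*(16 + (43 + 4*64)) = 153*(16 + (43 + 256)) = 153*(16 + 299) = 153*315 = 48195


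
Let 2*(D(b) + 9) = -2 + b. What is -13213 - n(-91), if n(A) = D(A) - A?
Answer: -26497/2 ≈ -13249.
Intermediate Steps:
D(b) = -10 + b/2 (D(b) = -9 + (-2 + b)/2 = -9 + (-1 + b/2) = -10 + b/2)
n(A) = -10 - A/2 (n(A) = (-10 + A/2) - A = -10 - A/2)
-13213 - n(-91) = -13213 - (-10 - 1/2*(-91)) = -13213 - (-10 + 91/2) = -13213 - 1*71/2 = -13213 - 71/2 = -26497/2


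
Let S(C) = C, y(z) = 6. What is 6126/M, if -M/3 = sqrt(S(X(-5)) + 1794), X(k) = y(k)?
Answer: -1021*sqrt(2)/30 ≈ -48.130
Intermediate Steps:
X(k) = 6
M = -90*sqrt(2) (M = -3*sqrt(6 + 1794) = -90*sqrt(2) ≈ -127.28)
6126/M = 6126/((-90*sqrt(2))) = 6126*(-sqrt(2)/180) = -1021*sqrt(2)/30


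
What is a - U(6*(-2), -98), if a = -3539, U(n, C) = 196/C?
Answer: -3537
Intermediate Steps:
a - U(6*(-2), -98) = -3539 - 196/(-98) = -3539 - 196*(-1)/98 = -3539 - 1*(-2) = -3539 + 2 = -3537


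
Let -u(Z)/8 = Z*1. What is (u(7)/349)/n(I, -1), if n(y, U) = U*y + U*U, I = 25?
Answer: 7/1047 ≈ 0.0066858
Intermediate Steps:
n(y, U) = U² + U*y (n(y, U) = U*y + U² = U² + U*y)
u(Z) = -8*Z
(u(7)/349)/n(I, -1) = (-8*7/349)/((-(-1 + 25))) = (-56*1/349)/((-1*24)) = -56/349/(-24) = -56/349*(-1/24) = 7/1047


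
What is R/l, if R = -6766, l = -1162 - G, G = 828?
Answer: 17/5 ≈ 3.4000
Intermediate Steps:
l = -1990 (l = -1162 - 1*828 = -1162 - 828 = -1990)
R/l = -6766/(-1990) = -6766*(-1/1990) = 17/5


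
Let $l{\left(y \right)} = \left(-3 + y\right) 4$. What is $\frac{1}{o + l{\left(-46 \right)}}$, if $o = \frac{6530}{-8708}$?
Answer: $- \frac{4354}{856649} \approx -0.0050826$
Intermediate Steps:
$o = - \frac{3265}{4354}$ ($o = 6530 \left(- \frac{1}{8708}\right) = - \frac{3265}{4354} \approx -0.74989$)
$l{\left(y \right)} = -12 + 4 y$
$\frac{1}{o + l{\left(-46 \right)}} = \frac{1}{- \frac{3265}{4354} + \left(-12 + 4 \left(-46\right)\right)} = \frac{1}{- \frac{3265}{4354} - 196} = \frac{1}{- \frac{856649}{4354}} = - \frac{4354}{856649}$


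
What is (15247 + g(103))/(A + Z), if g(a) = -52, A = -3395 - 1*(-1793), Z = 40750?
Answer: 15195/39148 ≈ 0.38814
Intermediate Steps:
A = -1602 (A = -3395 + 1793 = -1602)
(15247 + g(103))/(A + Z) = (15247 - 52)/(-1602 + 40750) = 15195/39148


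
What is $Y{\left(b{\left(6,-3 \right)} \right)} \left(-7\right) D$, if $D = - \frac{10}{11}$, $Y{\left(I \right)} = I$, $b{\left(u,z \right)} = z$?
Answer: $- \frac{210}{11} \approx -19.091$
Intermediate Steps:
$D = - \frac{10}{11}$ ($D = \left(-10\right) \frac{1}{11} = - \frac{10}{11} \approx -0.90909$)
$Y{\left(b{\left(6,-3 \right)} \right)} \left(-7\right) D = \left(-3\right) \left(-7\right) \left(- \frac{10}{11}\right) = 21 \left(- \frac{10}{11}\right) = - \frac{210}{11}$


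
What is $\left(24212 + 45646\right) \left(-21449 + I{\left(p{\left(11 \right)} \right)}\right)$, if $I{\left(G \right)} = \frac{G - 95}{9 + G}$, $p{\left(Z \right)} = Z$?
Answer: $- \frac{7493388228}{5} \approx -1.4987 \cdot 10^{9}$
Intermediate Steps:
$I{\left(G \right)} = \frac{-95 + G}{9 + G}$
$\left(24212 + 45646\right) \left(-21449 + I{\left(p{\left(11 \right)} \right)}\right) = \left(24212 + 45646\right) \left(-21449 + \frac{-95 + 11}{9 + 11}\right) = 69858 \left(-21449 + \frac{1}{20} \left(-84\right)\right) = 69858 \left(-21449 - \frac{21}{5}\right) = 69858 \left(- \frac{107266}{5}\right) = - \frac{7493388228}{5}$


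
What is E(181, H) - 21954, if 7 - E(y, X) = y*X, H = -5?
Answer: -21042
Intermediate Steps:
E(y, X) = 7 - X*y (E(y, X) = 7 - y*X = 7 - X*y)
E(181, H) - 21954 = (7 - 1*(-5)*181) - 21954 = (7 + 905) - 21954 = 912 - 21954 = -21042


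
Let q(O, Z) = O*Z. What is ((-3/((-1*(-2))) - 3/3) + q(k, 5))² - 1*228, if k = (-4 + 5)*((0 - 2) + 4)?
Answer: -687/4 ≈ -171.75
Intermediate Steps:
k = 2 (k = 1*(-2 + 4) = 1*2 = 2)
((-3/((-1*(-2))) - 3/3) + q(k, 5))² - 1*228 = ((-3/((-1*(-2))) - 3/3) + 2*5)² - 1*228 = ((-3/2 - 3*⅓) + 10)² - 228 = ((-3*½ - 1) + 10)² - 228 = ((-3/2 - 1) + 10)² - 228 = (-5/2 + 10)² - 228 = (15/2)² - 228 = 225/4 - 228 = -687/4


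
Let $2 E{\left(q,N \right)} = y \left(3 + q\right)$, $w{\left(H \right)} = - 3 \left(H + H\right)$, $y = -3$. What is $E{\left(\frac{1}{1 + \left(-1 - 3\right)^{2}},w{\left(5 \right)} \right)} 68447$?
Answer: $- \frac{5338866}{17} \approx -3.1405 \cdot 10^{5}$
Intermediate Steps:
$w{\left(H \right)} = - 6 H$ ($w{\left(H \right)} = - 3 \cdot 2 H = - 6 H$)
$E{\left(q,N \right)} = - \frac{9}{2} - \frac{3 q}{2}$ ($E{\left(q,N \right)} = \frac{\left(-3\right) \left(3 + q\right)}{2} = \frac{-9 - 3 q}{2} = - \frac{9}{2} - \frac{3 q}{2}$)
$E{\left(\frac{1}{1 + \left(-1 - 3\right)^{2}},w{\left(5 \right)} \right)} 68447 = \left(- \frac{9}{2} - \frac{3}{2 \left(1 + \left(-1 - 3\right)^{2}\right)}\right) 68447 = \left(- \frac{9}{2} - \frac{3}{2 \left(1 + \left(-4\right)^{2}\right)}\right) 68447 = \left(- \frac{9}{2} - \frac{3}{2 \left(1 + 16\right)}\right) 68447 = \left(- \frac{9}{2} - \frac{3}{2 \cdot 17}\right) 68447 = \left(- \frac{9}{2} - \frac{3}{34}\right) 68447 = \left(- \frac{78}{17}\right) 68447 = - \frac{5338866}{17}$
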